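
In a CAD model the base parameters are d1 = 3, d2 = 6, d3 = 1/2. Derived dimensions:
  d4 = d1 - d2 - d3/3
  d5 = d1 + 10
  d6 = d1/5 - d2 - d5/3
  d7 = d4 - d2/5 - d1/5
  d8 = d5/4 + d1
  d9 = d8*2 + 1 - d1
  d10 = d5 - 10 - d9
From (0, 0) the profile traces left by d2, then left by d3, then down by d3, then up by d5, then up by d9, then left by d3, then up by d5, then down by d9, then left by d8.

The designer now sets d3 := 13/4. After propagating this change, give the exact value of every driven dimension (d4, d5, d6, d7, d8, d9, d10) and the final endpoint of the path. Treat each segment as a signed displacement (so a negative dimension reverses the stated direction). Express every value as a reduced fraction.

Apply edit: d3 := 13/4
  d4 = d1 - d2 - d3/3 = -49/12
  d5 = d1 + 10 = 13
  d6 = d1/5 - d2 - d5/3 = -146/15
  d7 = d4 - d2/5 - d1/5 = -353/60
  d8 = d5/4 + d1 = 25/4
  d9 = d8*2 + 1 - d1 = 21/2
  d10 = d5 - 10 - d9 = -15/2
Walk from origin (0, 0):
  seg 1: left by d2 = 6 → (-6, 0)
  seg 2: left by d3 = 13/4 → (-37/4, 0)
  seg 3: down by d3 = 13/4 → (-37/4, -13/4)
  seg 4: up by d5 = 13 → (-37/4, 39/4)
  seg 5: up by d9 = 21/2 → (-37/4, 81/4)
  seg 6: left by d3 = 13/4 → (-25/2, 81/4)
  seg 7: up by d5 = 13 → (-25/2, 133/4)
  seg 8: down by d9 = 21/2 → (-25/2, 91/4)
  seg 9: left by d8 = 25/4 → (-75/4, 91/4)

d4 = -49/12
d5 = 13
d6 = -146/15
d7 = -353/60
d8 = 25/4
d9 = 21/2
d10 = -15/2
endpoint = (-75/4, 91/4)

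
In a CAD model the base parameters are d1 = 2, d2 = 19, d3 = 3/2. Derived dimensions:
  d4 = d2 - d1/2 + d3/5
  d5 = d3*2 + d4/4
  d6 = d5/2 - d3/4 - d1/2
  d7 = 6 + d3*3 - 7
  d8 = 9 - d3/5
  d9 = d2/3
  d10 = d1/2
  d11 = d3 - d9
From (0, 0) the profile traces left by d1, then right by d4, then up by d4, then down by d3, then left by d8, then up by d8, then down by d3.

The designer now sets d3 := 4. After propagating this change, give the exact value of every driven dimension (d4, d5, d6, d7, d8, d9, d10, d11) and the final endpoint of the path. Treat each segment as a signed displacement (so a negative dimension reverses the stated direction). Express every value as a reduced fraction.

Apply edit: d3 := 4
  d4 = d2 - d1/2 + d3/5 = 94/5
  d5 = d3*2 + d4/4 = 127/10
  d6 = d5/2 - d3/4 - d1/2 = 87/20
  d7 = 6 + d3*3 - 7 = 11
  d8 = 9 - d3/5 = 41/5
  d9 = d2/3 = 19/3
  d10 = d1/2 = 1
  d11 = d3 - d9 = -7/3
Walk from origin (0, 0):
  seg 1: left by d1 = 2 → (-2, 0)
  seg 2: right by d4 = 94/5 → (84/5, 0)
  seg 3: up by d4 = 94/5 → (84/5, 94/5)
  seg 4: down by d3 = 4 → (84/5, 74/5)
  seg 5: left by d8 = 41/5 → (43/5, 74/5)
  seg 6: up by d8 = 41/5 → (43/5, 23)
  seg 7: down by d3 = 4 → (43/5, 19)

d4 = 94/5
d5 = 127/10
d6 = 87/20
d7 = 11
d8 = 41/5
d9 = 19/3
d10 = 1
d11 = -7/3
endpoint = (43/5, 19)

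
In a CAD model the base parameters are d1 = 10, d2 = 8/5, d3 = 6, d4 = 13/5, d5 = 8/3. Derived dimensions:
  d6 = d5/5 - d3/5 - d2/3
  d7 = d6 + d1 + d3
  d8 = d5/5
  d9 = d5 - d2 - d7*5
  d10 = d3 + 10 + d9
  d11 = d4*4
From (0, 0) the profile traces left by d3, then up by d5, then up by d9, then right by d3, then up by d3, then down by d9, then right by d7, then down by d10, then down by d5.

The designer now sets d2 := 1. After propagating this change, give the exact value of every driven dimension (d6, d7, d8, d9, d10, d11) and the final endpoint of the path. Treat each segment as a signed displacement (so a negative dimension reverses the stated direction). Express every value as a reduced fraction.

Apply edit: d2 := 1
  d6 = d5/5 - d3/5 - d2/3 = -1
  d7 = d6 + d1 + d3 = 15
  d8 = d5/5 = 8/15
  d9 = d5 - d2 - d7*5 = -220/3
  d10 = d3 + 10 + d9 = -172/3
  d11 = d4*4 = 52/5
Walk from origin (0, 0):
  seg 1: left by d3 = 6 → (-6, 0)
  seg 2: up by d5 = 8/3 → (-6, 8/3)
  seg 3: up by d9 = -220/3 → (-6, -212/3)
  seg 4: right by d3 = 6 → (0, -212/3)
  seg 5: up by d3 = 6 → (0, -194/3)
  seg 6: down by d9 = -220/3 → (0, 26/3)
  seg 7: right by d7 = 15 → (15, 26/3)
  seg 8: down by d10 = -172/3 → (15, 66)
  seg 9: down by d5 = 8/3 → (15, 190/3)

d6 = -1
d7 = 15
d8 = 8/15
d9 = -220/3
d10 = -172/3
d11 = 52/5
endpoint = (15, 190/3)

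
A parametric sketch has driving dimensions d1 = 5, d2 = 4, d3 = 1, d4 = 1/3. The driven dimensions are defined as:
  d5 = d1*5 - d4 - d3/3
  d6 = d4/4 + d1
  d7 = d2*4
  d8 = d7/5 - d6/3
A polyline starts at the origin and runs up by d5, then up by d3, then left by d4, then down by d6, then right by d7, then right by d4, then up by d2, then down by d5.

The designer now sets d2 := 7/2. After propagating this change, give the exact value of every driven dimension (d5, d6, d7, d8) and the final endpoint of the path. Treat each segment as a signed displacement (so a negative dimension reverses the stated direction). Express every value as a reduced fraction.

Apply edit: d2 := 7/2
  d5 = d1*5 - d4 - d3/3 = 73/3
  d6 = d4/4 + d1 = 61/12
  d7 = d2*4 = 14
  d8 = d7/5 - d6/3 = 199/180
Walk from origin (0, 0):
  seg 1: up by d5 = 73/3 → (0, 73/3)
  seg 2: up by d3 = 1 → (0, 76/3)
  seg 3: left by d4 = 1/3 → (-1/3, 76/3)
  seg 4: down by d6 = 61/12 → (-1/3, 81/4)
  seg 5: right by d7 = 14 → (41/3, 81/4)
  seg 6: right by d4 = 1/3 → (14, 81/4)
  seg 7: up by d2 = 7/2 → (14, 95/4)
  seg 8: down by d5 = 73/3 → (14, -7/12)

d5 = 73/3
d6 = 61/12
d7 = 14
d8 = 199/180
endpoint = (14, -7/12)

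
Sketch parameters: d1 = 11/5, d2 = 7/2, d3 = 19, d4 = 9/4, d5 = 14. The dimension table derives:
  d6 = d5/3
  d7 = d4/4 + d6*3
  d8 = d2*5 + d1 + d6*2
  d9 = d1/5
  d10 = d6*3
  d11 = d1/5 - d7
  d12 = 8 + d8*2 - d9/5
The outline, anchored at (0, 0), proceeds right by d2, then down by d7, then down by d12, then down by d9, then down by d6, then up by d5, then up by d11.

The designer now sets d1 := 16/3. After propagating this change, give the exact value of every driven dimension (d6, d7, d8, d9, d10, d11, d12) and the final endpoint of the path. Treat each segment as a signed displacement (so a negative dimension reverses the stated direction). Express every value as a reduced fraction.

d6 = 14/3
d7 = 233/16
d8 = 193/6
d9 = 16/15
d10 = 14
d11 = -3239/240
d12 = 1803/25
endpoint = (7/2, -55147/600)

Apply edit: d1 := 16/3
  d6 = d5/3 = 14/3
  d7 = d4/4 + d6*3 = 233/16
  d8 = d2*5 + d1 + d6*2 = 193/6
  d9 = d1/5 = 16/15
  d10 = d6*3 = 14
  d11 = d1/5 - d7 = -3239/240
  d12 = 8 + d8*2 - d9/5 = 1803/25
Walk from origin (0, 0):
  seg 1: right by d2 = 7/2 → (7/2, 0)
  seg 2: down by d7 = 233/16 → (7/2, -233/16)
  seg 3: down by d12 = 1803/25 → (7/2, -34673/400)
  seg 4: down by d9 = 16/15 → (7/2, -105299/1200)
  seg 5: down by d6 = 14/3 → (7/2, -110899/1200)
  seg 6: up by d5 = 14 → (7/2, -94099/1200)
  seg 7: up by d11 = -3239/240 → (7/2, -55147/600)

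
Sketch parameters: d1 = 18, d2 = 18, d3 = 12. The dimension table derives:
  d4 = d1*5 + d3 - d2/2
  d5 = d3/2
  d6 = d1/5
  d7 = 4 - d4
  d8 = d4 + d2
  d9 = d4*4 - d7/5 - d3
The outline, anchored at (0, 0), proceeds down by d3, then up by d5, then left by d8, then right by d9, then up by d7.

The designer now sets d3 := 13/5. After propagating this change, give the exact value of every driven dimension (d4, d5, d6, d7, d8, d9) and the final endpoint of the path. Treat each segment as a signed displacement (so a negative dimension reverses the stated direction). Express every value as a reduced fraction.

d4 = 418/5
d5 = 13/10
d6 = 18/5
d7 = -398/5
d8 = 508/5
d9 = 8693/25
endpoint = (6153/25, -809/10)

Apply edit: d3 := 13/5
  d4 = d1*5 + d3 - d2/2 = 418/5
  d5 = d3/2 = 13/10
  d6 = d1/5 = 18/5
  d7 = 4 - d4 = -398/5
  d8 = d4 + d2 = 508/5
  d9 = d4*4 - d7/5 - d3 = 8693/25
Walk from origin (0, 0):
  seg 1: down by d3 = 13/5 → (0, -13/5)
  seg 2: up by d5 = 13/10 → (0, -13/10)
  seg 3: left by d8 = 508/5 → (-508/5, -13/10)
  seg 4: right by d9 = 8693/25 → (6153/25, -13/10)
  seg 5: up by d7 = -398/5 → (6153/25, -809/10)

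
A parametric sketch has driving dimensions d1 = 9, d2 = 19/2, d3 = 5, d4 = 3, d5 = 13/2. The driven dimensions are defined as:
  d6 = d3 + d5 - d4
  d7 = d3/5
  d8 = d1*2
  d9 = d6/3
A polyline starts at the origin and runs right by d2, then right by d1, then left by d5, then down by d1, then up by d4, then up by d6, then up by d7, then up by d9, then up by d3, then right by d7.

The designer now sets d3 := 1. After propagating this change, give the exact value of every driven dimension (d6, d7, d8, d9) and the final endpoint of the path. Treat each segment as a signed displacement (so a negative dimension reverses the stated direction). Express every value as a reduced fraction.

Apply edit: d3 := 1
  d6 = d3 + d5 - d4 = 9/2
  d7 = d3/5 = 1/5
  d8 = d1*2 = 18
  d9 = d6/3 = 3/2
Walk from origin (0, 0):
  seg 1: right by d2 = 19/2 → (19/2, 0)
  seg 2: right by d1 = 9 → (37/2, 0)
  seg 3: left by d5 = 13/2 → (12, 0)
  seg 4: down by d1 = 9 → (12, -9)
  seg 5: up by d4 = 3 → (12, -6)
  seg 6: up by d6 = 9/2 → (12, -3/2)
  seg 7: up by d7 = 1/5 → (12, -13/10)
  seg 8: up by d9 = 3/2 → (12, 1/5)
  seg 9: up by d3 = 1 → (12, 6/5)
  seg 10: right by d7 = 1/5 → (61/5, 6/5)

d6 = 9/2
d7 = 1/5
d8 = 18
d9 = 3/2
endpoint = (61/5, 6/5)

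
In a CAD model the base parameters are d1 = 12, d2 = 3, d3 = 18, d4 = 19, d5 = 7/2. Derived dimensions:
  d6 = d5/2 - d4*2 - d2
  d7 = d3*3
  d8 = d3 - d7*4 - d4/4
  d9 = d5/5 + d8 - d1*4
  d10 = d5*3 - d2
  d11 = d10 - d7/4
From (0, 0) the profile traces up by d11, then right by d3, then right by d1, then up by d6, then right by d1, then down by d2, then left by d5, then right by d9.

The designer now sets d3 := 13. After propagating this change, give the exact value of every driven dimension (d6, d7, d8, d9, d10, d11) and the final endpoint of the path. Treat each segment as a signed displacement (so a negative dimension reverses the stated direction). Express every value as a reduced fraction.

Apply edit: d3 := 13
  d6 = d5/2 - d4*2 - d2 = -157/4
  d7 = d3*3 = 39
  d8 = d3 - d7*4 - d4/4 = -591/4
  d9 = d5/5 + d8 - d1*4 = -3901/20
  d10 = d5*3 - d2 = 15/2
  d11 = d10 - d7/4 = -9/4
Walk from origin (0, 0):
  seg 1: up by d11 = -9/4 → (0, -9/4)
  seg 2: right by d3 = 13 → (13, -9/4)
  seg 3: right by d1 = 12 → (25, -9/4)
  seg 4: up by d6 = -157/4 → (25, -83/2)
  seg 5: right by d1 = 12 → (37, -83/2)
  seg 6: down by d2 = 3 → (37, -89/2)
  seg 7: left by d5 = 7/2 → (67/2, -89/2)
  seg 8: right by d9 = -3901/20 → (-3231/20, -89/2)

d6 = -157/4
d7 = 39
d8 = -591/4
d9 = -3901/20
d10 = 15/2
d11 = -9/4
endpoint = (-3231/20, -89/2)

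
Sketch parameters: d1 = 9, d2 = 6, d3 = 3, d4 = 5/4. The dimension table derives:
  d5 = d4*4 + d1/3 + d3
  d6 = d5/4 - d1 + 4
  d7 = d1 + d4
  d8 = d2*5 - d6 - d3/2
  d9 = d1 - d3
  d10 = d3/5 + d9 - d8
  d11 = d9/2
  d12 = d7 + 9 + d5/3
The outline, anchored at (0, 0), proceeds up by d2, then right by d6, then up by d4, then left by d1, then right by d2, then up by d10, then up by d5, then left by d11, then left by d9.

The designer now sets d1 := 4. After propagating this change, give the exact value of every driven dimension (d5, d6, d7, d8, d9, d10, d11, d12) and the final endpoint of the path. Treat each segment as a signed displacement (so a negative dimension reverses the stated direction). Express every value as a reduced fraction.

d5 = 28/3
d6 = 7/3
d7 = 21/4
d8 = 157/6
d9 = 1
d10 = -737/30
d11 = 1/2
d12 = 625/36
endpoint = (17/6, -479/60)

Apply edit: d1 := 4
  d5 = d4*4 + d1/3 + d3 = 28/3
  d6 = d5/4 - d1 + 4 = 7/3
  d7 = d1 + d4 = 21/4
  d8 = d2*5 - d6 - d3/2 = 157/6
  d9 = d1 - d3 = 1
  d10 = d3/5 + d9 - d8 = -737/30
  d11 = d9/2 = 1/2
  d12 = d7 + 9 + d5/3 = 625/36
Walk from origin (0, 0):
  seg 1: up by d2 = 6 → (0, 6)
  seg 2: right by d6 = 7/3 → (7/3, 6)
  seg 3: up by d4 = 5/4 → (7/3, 29/4)
  seg 4: left by d1 = 4 → (-5/3, 29/4)
  seg 5: right by d2 = 6 → (13/3, 29/4)
  seg 6: up by d10 = -737/30 → (13/3, -1039/60)
  seg 7: up by d5 = 28/3 → (13/3, -479/60)
  seg 8: left by d11 = 1/2 → (23/6, -479/60)
  seg 9: left by d9 = 1 → (17/6, -479/60)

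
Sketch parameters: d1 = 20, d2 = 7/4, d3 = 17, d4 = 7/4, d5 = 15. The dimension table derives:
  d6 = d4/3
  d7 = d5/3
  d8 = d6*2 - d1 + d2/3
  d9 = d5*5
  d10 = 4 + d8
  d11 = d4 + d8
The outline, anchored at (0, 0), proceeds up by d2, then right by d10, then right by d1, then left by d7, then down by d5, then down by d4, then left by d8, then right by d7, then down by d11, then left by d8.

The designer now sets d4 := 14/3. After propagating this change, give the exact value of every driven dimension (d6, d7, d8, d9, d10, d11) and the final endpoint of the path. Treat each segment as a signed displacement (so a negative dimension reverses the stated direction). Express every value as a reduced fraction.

Apply edit: d4 := 14/3
  d6 = d4/3 = 14/9
  d7 = d5/3 = 5
  d8 = d6*2 - d1 + d2/3 = -587/36
  d9 = d5*5 = 75
  d10 = 4 + d8 = -443/36
  d11 = d4 + d8 = -419/36
Walk from origin (0, 0):
  seg 1: up by d2 = 7/4 → (0, 7/4)
  seg 2: right by d10 = -443/36 → (-443/36, 7/4)
  seg 3: right by d1 = 20 → (277/36, 7/4)
  seg 4: left by d7 = 5 → (97/36, 7/4)
  seg 5: down by d5 = 15 → (97/36, -53/4)
  seg 6: down by d4 = 14/3 → (97/36, -215/12)
  seg 7: left by d8 = -587/36 → (19, -215/12)
  seg 8: right by d7 = 5 → (24, -215/12)
  seg 9: down by d11 = -419/36 → (24, -113/18)
  seg 10: left by d8 = -587/36 → (1451/36, -113/18)

d6 = 14/9
d7 = 5
d8 = -587/36
d9 = 75
d10 = -443/36
d11 = -419/36
endpoint = (1451/36, -113/18)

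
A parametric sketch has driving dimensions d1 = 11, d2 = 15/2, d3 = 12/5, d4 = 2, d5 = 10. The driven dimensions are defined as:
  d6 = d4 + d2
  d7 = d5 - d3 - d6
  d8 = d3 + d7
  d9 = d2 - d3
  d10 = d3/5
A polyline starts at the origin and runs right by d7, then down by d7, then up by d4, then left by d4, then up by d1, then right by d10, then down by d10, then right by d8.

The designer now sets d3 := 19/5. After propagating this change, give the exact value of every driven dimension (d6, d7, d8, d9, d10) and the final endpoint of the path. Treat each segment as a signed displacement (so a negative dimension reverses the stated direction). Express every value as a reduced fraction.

d6 = 19/2
d7 = -33/10
d8 = 1/2
d9 = 37/10
d10 = 19/25
endpoint = (-101/25, 777/50)

Apply edit: d3 := 19/5
  d6 = d4 + d2 = 19/2
  d7 = d5 - d3 - d6 = -33/10
  d8 = d3 + d7 = 1/2
  d9 = d2 - d3 = 37/10
  d10 = d3/5 = 19/25
Walk from origin (0, 0):
  seg 1: right by d7 = -33/10 → (-33/10, 0)
  seg 2: down by d7 = -33/10 → (-33/10, 33/10)
  seg 3: up by d4 = 2 → (-33/10, 53/10)
  seg 4: left by d4 = 2 → (-53/10, 53/10)
  seg 5: up by d1 = 11 → (-53/10, 163/10)
  seg 6: right by d10 = 19/25 → (-227/50, 163/10)
  seg 7: down by d10 = 19/25 → (-227/50, 777/50)
  seg 8: right by d8 = 1/2 → (-101/25, 777/50)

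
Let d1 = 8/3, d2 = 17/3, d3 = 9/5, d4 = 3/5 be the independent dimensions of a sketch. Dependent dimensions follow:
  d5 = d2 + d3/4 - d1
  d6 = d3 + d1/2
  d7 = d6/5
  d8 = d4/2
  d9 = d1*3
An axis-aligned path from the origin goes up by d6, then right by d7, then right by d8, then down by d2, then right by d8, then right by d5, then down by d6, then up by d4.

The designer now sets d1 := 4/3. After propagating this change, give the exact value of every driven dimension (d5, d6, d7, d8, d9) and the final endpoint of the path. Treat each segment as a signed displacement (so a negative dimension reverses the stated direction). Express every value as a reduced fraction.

Apply edit: d1 := 4/3
  d5 = d2 + d3/4 - d1 = 287/60
  d6 = d3 + d1/2 = 37/15
  d7 = d6/5 = 37/75
  d8 = d4/2 = 3/10
  d9 = d1*3 = 4
Walk from origin (0, 0):
  seg 1: up by d6 = 37/15 → (0, 37/15)
  seg 2: right by d7 = 37/75 → (37/75, 37/15)
  seg 3: right by d8 = 3/10 → (119/150, 37/15)
  seg 4: down by d2 = 17/3 → (119/150, -16/5)
  seg 5: right by d8 = 3/10 → (82/75, -16/5)
  seg 6: right by d5 = 287/60 → (1763/300, -16/5)
  seg 7: down by d6 = 37/15 → (1763/300, -17/3)
  seg 8: up by d4 = 3/5 → (1763/300, -76/15)

d5 = 287/60
d6 = 37/15
d7 = 37/75
d8 = 3/10
d9 = 4
endpoint = (1763/300, -76/15)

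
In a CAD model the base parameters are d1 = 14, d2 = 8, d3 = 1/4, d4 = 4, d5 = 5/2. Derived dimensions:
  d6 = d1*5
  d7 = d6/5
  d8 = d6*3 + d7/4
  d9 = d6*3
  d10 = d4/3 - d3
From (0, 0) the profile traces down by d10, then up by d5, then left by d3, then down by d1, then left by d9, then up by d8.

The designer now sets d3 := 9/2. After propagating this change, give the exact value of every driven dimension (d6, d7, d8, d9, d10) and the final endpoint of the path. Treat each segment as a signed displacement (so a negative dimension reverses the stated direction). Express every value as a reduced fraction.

d6 = 70
d7 = 14
d8 = 427/2
d9 = 210
d10 = -19/6
endpoint = (-429/2, 1231/6)

Apply edit: d3 := 9/2
  d6 = d1*5 = 70
  d7 = d6/5 = 14
  d8 = d6*3 + d7/4 = 427/2
  d9 = d6*3 = 210
  d10 = d4/3 - d3 = -19/6
Walk from origin (0, 0):
  seg 1: down by d10 = -19/6 → (0, 19/6)
  seg 2: up by d5 = 5/2 → (0, 17/3)
  seg 3: left by d3 = 9/2 → (-9/2, 17/3)
  seg 4: down by d1 = 14 → (-9/2, -25/3)
  seg 5: left by d9 = 210 → (-429/2, -25/3)
  seg 6: up by d8 = 427/2 → (-429/2, 1231/6)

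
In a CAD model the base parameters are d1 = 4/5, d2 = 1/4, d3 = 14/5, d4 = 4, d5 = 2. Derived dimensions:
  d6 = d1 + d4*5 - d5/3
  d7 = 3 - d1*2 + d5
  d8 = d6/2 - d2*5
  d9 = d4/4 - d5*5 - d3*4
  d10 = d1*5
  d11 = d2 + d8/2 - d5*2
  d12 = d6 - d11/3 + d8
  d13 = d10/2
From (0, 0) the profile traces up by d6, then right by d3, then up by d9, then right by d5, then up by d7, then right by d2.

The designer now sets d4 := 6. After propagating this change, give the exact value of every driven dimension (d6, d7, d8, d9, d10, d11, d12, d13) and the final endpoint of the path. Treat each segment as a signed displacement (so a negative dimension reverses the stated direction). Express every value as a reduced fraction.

Apply edit: d4 := 6
  d6 = d1 + d4*5 - d5/3 = 452/15
  d7 = 3 - d1*2 + d5 = 17/5
  d8 = d6/2 - d2*5 = 829/60
  d9 = d4/4 - d5*5 - d3*4 = -197/10
  d10 = d1*5 = 4
  d11 = d2 + d8/2 - d5*2 = 379/120
  d12 = d6 - d11/3 + d8 = 15443/360
  d13 = d10/2 = 2
Walk from origin (0, 0):
  seg 1: up by d6 = 452/15 → (0, 452/15)
  seg 2: right by d3 = 14/5 → (14/5, 452/15)
  seg 3: up by d9 = -197/10 → (14/5, 313/30)
  seg 4: right by d5 = 2 → (24/5, 313/30)
  seg 5: up by d7 = 17/5 → (24/5, 83/6)
  seg 6: right by d2 = 1/4 → (101/20, 83/6)

d6 = 452/15
d7 = 17/5
d8 = 829/60
d9 = -197/10
d10 = 4
d11 = 379/120
d12 = 15443/360
d13 = 2
endpoint = (101/20, 83/6)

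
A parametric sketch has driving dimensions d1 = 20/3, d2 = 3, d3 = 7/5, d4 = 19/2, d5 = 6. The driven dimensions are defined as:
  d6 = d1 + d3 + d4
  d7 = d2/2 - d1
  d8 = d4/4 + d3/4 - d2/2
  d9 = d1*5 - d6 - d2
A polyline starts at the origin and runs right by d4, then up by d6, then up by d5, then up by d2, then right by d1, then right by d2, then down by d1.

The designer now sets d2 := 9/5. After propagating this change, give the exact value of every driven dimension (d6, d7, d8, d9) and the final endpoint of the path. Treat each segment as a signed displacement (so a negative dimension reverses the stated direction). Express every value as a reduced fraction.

d6 = 527/30
d7 = -173/30
d8 = 73/40
d9 = 419/30
endpoint = (539/30, 187/10)

Apply edit: d2 := 9/5
  d6 = d1 + d3 + d4 = 527/30
  d7 = d2/2 - d1 = -173/30
  d8 = d4/4 + d3/4 - d2/2 = 73/40
  d9 = d1*5 - d6 - d2 = 419/30
Walk from origin (0, 0):
  seg 1: right by d4 = 19/2 → (19/2, 0)
  seg 2: up by d6 = 527/30 → (19/2, 527/30)
  seg 3: up by d5 = 6 → (19/2, 707/30)
  seg 4: up by d2 = 9/5 → (19/2, 761/30)
  seg 5: right by d1 = 20/3 → (97/6, 761/30)
  seg 6: right by d2 = 9/5 → (539/30, 761/30)
  seg 7: down by d1 = 20/3 → (539/30, 187/10)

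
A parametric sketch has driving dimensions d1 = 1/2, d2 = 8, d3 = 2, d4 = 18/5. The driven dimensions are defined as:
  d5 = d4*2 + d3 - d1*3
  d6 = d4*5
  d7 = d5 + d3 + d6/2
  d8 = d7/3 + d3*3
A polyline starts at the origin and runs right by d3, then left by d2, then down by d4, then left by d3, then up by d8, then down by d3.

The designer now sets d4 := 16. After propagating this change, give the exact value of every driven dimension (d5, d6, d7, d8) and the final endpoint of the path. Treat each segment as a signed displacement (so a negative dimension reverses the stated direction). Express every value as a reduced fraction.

Apply edit: d4 := 16
  d5 = d4*2 + d3 - d1*3 = 65/2
  d6 = d4*5 = 80
  d7 = d5 + d3 + d6/2 = 149/2
  d8 = d7/3 + d3*3 = 185/6
Walk from origin (0, 0):
  seg 1: right by d3 = 2 → (2, 0)
  seg 2: left by d2 = 8 → (-6, 0)
  seg 3: down by d4 = 16 → (-6, -16)
  seg 4: left by d3 = 2 → (-8, -16)
  seg 5: up by d8 = 185/6 → (-8, 89/6)
  seg 6: down by d3 = 2 → (-8, 77/6)

d5 = 65/2
d6 = 80
d7 = 149/2
d8 = 185/6
endpoint = (-8, 77/6)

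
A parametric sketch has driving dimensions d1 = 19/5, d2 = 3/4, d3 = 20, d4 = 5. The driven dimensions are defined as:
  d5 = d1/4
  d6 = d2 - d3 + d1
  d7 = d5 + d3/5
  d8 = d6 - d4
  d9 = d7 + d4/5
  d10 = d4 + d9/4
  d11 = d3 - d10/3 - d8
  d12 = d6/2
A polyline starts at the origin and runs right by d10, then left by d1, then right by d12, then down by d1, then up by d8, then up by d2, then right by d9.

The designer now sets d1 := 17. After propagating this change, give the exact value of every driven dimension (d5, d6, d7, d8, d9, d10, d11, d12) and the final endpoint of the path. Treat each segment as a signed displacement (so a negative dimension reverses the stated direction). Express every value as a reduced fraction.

d5 = 17/4
d6 = -9/4
d7 = 33/4
d8 = -29/4
d9 = 37/4
d10 = 117/16
d11 = 397/16
d12 = -9/8
endpoint = (-25/16, -47/2)

Apply edit: d1 := 17
  d5 = d1/4 = 17/4
  d6 = d2 - d3 + d1 = -9/4
  d7 = d5 + d3/5 = 33/4
  d8 = d6 - d4 = -29/4
  d9 = d7 + d4/5 = 37/4
  d10 = d4 + d9/4 = 117/16
  d11 = d3 - d10/3 - d8 = 397/16
  d12 = d6/2 = -9/8
Walk from origin (0, 0):
  seg 1: right by d10 = 117/16 → (117/16, 0)
  seg 2: left by d1 = 17 → (-155/16, 0)
  seg 3: right by d12 = -9/8 → (-173/16, 0)
  seg 4: down by d1 = 17 → (-173/16, -17)
  seg 5: up by d8 = -29/4 → (-173/16, -97/4)
  seg 6: up by d2 = 3/4 → (-173/16, -47/2)
  seg 7: right by d9 = 37/4 → (-25/16, -47/2)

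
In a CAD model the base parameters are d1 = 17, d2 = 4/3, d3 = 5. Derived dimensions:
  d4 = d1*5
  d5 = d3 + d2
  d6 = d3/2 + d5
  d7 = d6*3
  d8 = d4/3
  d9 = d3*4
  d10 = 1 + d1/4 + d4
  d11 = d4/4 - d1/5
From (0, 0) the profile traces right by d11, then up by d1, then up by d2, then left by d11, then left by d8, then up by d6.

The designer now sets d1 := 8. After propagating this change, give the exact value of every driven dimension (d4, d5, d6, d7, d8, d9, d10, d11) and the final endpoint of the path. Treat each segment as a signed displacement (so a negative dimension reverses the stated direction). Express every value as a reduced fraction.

d4 = 40
d5 = 19/3
d6 = 53/6
d7 = 53/2
d8 = 40/3
d9 = 20
d10 = 43
d11 = 42/5
endpoint = (-40/3, 109/6)

Apply edit: d1 := 8
  d4 = d1*5 = 40
  d5 = d3 + d2 = 19/3
  d6 = d3/2 + d5 = 53/6
  d7 = d6*3 = 53/2
  d8 = d4/3 = 40/3
  d9 = d3*4 = 20
  d10 = 1 + d1/4 + d4 = 43
  d11 = d4/4 - d1/5 = 42/5
Walk from origin (0, 0):
  seg 1: right by d11 = 42/5 → (42/5, 0)
  seg 2: up by d1 = 8 → (42/5, 8)
  seg 3: up by d2 = 4/3 → (42/5, 28/3)
  seg 4: left by d11 = 42/5 → (0, 28/3)
  seg 5: left by d8 = 40/3 → (-40/3, 28/3)
  seg 6: up by d6 = 53/6 → (-40/3, 109/6)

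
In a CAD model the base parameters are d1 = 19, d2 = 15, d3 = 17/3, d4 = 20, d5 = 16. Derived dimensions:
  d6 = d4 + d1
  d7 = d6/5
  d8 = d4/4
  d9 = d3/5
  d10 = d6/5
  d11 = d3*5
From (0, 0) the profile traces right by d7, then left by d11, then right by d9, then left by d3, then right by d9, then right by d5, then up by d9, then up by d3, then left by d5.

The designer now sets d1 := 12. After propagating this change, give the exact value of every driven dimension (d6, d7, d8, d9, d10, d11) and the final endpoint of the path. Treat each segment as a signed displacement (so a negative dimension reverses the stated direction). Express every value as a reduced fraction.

d6 = 32
d7 = 32/5
d8 = 5
d9 = 17/15
d10 = 32/5
d11 = 85/3
endpoint = (-76/3, 34/5)

Apply edit: d1 := 12
  d6 = d4 + d1 = 32
  d7 = d6/5 = 32/5
  d8 = d4/4 = 5
  d9 = d3/5 = 17/15
  d10 = d6/5 = 32/5
  d11 = d3*5 = 85/3
Walk from origin (0, 0):
  seg 1: right by d7 = 32/5 → (32/5, 0)
  seg 2: left by d11 = 85/3 → (-329/15, 0)
  seg 3: right by d9 = 17/15 → (-104/5, 0)
  seg 4: left by d3 = 17/3 → (-397/15, 0)
  seg 5: right by d9 = 17/15 → (-76/3, 0)
  seg 6: right by d5 = 16 → (-28/3, 0)
  seg 7: up by d9 = 17/15 → (-28/3, 17/15)
  seg 8: up by d3 = 17/3 → (-28/3, 34/5)
  seg 9: left by d5 = 16 → (-76/3, 34/5)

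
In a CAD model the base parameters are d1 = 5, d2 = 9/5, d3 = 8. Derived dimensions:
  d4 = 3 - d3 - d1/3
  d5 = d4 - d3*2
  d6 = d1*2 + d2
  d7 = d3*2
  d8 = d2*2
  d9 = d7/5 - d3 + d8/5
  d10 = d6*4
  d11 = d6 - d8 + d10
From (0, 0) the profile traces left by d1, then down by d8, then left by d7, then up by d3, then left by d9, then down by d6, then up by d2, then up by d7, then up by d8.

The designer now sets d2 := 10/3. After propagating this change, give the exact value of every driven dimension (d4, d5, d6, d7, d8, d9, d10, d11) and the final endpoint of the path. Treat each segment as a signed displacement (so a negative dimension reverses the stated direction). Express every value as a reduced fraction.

Apply edit: d2 := 10/3
  d4 = 3 - d3 - d1/3 = -20/3
  d5 = d4 - d3*2 = -68/3
  d6 = d1*2 + d2 = 40/3
  d7 = d3*2 = 16
  d8 = d2*2 = 20/3
  d9 = d7/5 - d3 + d8/5 = -52/15
  d10 = d6*4 = 160/3
  d11 = d6 - d8 + d10 = 60
Walk from origin (0, 0):
  seg 1: left by d1 = 5 → (-5, 0)
  seg 2: down by d8 = 20/3 → (-5, -20/3)
  seg 3: left by d7 = 16 → (-21, -20/3)
  seg 4: up by d3 = 8 → (-21, 4/3)
  seg 5: left by d9 = -52/15 → (-263/15, 4/3)
  seg 6: down by d6 = 40/3 → (-263/15, -12)
  seg 7: up by d2 = 10/3 → (-263/15, -26/3)
  seg 8: up by d7 = 16 → (-263/15, 22/3)
  seg 9: up by d8 = 20/3 → (-263/15, 14)

d4 = -20/3
d5 = -68/3
d6 = 40/3
d7 = 16
d8 = 20/3
d9 = -52/15
d10 = 160/3
d11 = 60
endpoint = (-263/15, 14)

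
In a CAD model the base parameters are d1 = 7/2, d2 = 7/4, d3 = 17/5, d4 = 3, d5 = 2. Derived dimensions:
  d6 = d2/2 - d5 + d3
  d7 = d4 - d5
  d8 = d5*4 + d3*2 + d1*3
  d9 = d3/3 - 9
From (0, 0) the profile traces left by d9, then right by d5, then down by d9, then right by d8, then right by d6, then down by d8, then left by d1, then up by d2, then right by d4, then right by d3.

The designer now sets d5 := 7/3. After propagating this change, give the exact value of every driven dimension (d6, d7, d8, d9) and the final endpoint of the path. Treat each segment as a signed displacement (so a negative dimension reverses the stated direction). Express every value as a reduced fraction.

d6 = 233/120
d7 = 2/3
d8 = 799/30
d9 = -118/15
endpoint = (1667/40, -1021/60)

Apply edit: d5 := 7/3
  d6 = d2/2 - d5 + d3 = 233/120
  d7 = d4 - d5 = 2/3
  d8 = d5*4 + d3*2 + d1*3 = 799/30
  d9 = d3/3 - 9 = -118/15
Walk from origin (0, 0):
  seg 1: left by d9 = -118/15 → (118/15, 0)
  seg 2: right by d5 = 7/3 → (51/5, 0)
  seg 3: down by d9 = -118/15 → (51/5, 118/15)
  seg 4: right by d8 = 799/30 → (221/6, 118/15)
  seg 5: right by d6 = 233/120 → (1551/40, 118/15)
  seg 6: down by d8 = 799/30 → (1551/40, -563/30)
  seg 7: left by d1 = 7/2 → (1411/40, -563/30)
  seg 8: up by d2 = 7/4 → (1411/40, -1021/60)
  seg 9: right by d4 = 3 → (1531/40, -1021/60)
  seg 10: right by d3 = 17/5 → (1667/40, -1021/60)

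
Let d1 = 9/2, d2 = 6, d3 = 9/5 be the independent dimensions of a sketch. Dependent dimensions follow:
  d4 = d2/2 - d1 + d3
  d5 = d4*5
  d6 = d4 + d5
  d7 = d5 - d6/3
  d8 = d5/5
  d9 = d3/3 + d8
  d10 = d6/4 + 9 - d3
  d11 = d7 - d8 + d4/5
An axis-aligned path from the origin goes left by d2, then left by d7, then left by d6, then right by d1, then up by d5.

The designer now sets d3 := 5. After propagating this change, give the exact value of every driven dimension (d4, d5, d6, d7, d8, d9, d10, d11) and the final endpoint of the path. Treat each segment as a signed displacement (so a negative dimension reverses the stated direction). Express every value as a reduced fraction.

Apply edit: d3 := 5
  d4 = d2/2 - d1 + d3 = 7/2
  d5 = d4*5 = 35/2
  d6 = d4 + d5 = 21
  d7 = d5 - d6/3 = 21/2
  d8 = d5/5 = 7/2
  d9 = d3/3 + d8 = 31/6
  d10 = d6/4 + 9 - d3 = 37/4
  d11 = d7 - d8 + d4/5 = 77/10
Walk from origin (0, 0):
  seg 1: left by d2 = 6 → (-6, 0)
  seg 2: left by d7 = 21/2 → (-33/2, 0)
  seg 3: left by d6 = 21 → (-75/2, 0)
  seg 4: right by d1 = 9/2 → (-33, 0)
  seg 5: up by d5 = 35/2 → (-33, 35/2)

d4 = 7/2
d5 = 35/2
d6 = 21
d7 = 21/2
d8 = 7/2
d9 = 31/6
d10 = 37/4
d11 = 77/10
endpoint = (-33, 35/2)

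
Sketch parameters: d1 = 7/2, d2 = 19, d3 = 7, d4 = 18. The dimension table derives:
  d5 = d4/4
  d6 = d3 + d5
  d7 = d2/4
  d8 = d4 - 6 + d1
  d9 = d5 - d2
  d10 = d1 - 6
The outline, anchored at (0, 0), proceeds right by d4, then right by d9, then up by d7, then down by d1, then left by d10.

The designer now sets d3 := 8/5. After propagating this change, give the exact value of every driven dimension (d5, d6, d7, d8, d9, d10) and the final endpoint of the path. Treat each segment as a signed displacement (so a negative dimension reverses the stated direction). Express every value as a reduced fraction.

Apply edit: d3 := 8/5
  d5 = d4/4 = 9/2
  d6 = d3 + d5 = 61/10
  d7 = d2/4 = 19/4
  d8 = d4 - 6 + d1 = 31/2
  d9 = d5 - d2 = -29/2
  d10 = d1 - 6 = -5/2
Walk from origin (0, 0):
  seg 1: right by d4 = 18 → (18, 0)
  seg 2: right by d9 = -29/2 → (7/2, 0)
  seg 3: up by d7 = 19/4 → (7/2, 19/4)
  seg 4: down by d1 = 7/2 → (7/2, 5/4)
  seg 5: left by d10 = -5/2 → (6, 5/4)

d5 = 9/2
d6 = 61/10
d7 = 19/4
d8 = 31/2
d9 = -29/2
d10 = -5/2
endpoint = (6, 5/4)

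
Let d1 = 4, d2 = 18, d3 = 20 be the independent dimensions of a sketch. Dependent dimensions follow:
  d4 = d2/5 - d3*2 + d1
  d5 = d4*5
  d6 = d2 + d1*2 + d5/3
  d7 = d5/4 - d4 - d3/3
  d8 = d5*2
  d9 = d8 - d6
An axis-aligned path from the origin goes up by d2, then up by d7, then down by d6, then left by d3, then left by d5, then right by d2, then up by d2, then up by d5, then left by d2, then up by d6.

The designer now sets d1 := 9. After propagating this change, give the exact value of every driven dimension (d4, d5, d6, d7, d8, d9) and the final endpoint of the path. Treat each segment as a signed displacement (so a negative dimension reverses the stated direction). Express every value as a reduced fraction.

d4 = -137/5
d5 = -137
d6 = -29/3
d7 = -811/60
d8 = -274
d9 = -793/3
endpoint = (117, -6871/60)

Apply edit: d1 := 9
  d4 = d2/5 - d3*2 + d1 = -137/5
  d5 = d4*5 = -137
  d6 = d2 + d1*2 + d5/3 = -29/3
  d7 = d5/4 - d4 - d3/3 = -811/60
  d8 = d5*2 = -274
  d9 = d8 - d6 = -793/3
Walk from origin (0, 0):
  seg 1: up by d2 = 18 → (0, 18)
  seg 2: up by d7 = -811/60 → (0, 269/60)
  seg 3: down by d6 = -29/3 → (0, 283/20)
  seg 4: left by d3 = 20 → (-20, 283/20)
  seg 5: left by d5 = -137 → (117, 283/20)
  seg 6: right by d2 = 18 → (135, 283/20)
  seg 7: up by d2 = 18 → (135, 643/20)
  seg 8: up by d5 = -137 → (135, -2097/20)
  seg 9: left by d2 = 18 → (117, -2097/20)
  seg 10: up by d6 = -29/3 → (117, -6871/60)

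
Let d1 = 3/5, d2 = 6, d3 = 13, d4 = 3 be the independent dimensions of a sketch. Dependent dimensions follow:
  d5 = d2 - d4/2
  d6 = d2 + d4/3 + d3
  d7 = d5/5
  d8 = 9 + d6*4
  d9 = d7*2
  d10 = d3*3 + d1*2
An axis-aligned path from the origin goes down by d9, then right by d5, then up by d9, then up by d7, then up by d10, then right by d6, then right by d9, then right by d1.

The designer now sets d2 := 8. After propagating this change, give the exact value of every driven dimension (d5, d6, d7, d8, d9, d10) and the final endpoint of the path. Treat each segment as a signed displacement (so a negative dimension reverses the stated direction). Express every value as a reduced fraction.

d5 = 13/2
d6 = 22
d7 = 13/10
d8 = 97
d9 = 13/5
d10 = 201/5
endpoint = (317/10, 83/2)

Apply edit: d2 := 8
  d5 = d2 - d4/2 = 13/2
  d6 = d2 + d4/3 + d3 = 22
  d7 = d5/5 = 13/10
  d8 = 9 + d6*4 = 97
  d9 = d7*2 = 13/5
  d10 = d3*3 + d1*2 = 201/5
Walk from origin (0, 0):
  seg 1: down by d9 = 13/5 → (0, -13/5)
  seg 2: right by d5 = 13/2 → (13/2, -13/5)
  seg 3: up by d9 = 13/5 → (13/2, 0)
  seg 4: up by d7 = 13/10 → (13/2, 13/10)
  seg 5: up by d10 = 201/5 → (13/2, 83/2)
  seg 6: right by d6 = 22 → (57/2, 83/2)
  seg 7: right by d9 = 13/5 → (311/10, 83/2)
  seg 8: right by d1 = 3/5 → (317/10, 83/2)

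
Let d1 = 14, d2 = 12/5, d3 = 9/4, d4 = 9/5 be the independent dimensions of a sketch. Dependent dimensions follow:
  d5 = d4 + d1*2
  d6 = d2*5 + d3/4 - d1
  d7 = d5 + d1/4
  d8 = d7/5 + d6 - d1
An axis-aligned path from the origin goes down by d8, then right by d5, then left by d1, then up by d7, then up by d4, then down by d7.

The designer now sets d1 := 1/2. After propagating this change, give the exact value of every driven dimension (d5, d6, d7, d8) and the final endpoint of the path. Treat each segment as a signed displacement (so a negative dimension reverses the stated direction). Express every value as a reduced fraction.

Apply edit: d1 := 1/2
  d5 = d4 + d1*2 = 14/5
  d6 = d2*5 + d3/4 - d1 = 193/16
  d7 = d5 + d1/4 = 117/40
  d8 = d7/5 + d6 - d1 = 4859/400
Walk from origin (0, 0):
  seg 1: down by d8 = 4859/400 → (0, -4859/400)
  seg 2: right by d5 = 14/5 → (14/5, -4859/400)
  seg 3: left by d1 = 1/2 → (23/10, -4859/400)
  seg 4: up by d7 = 117/40 → (23/10, -3689/400)
  seg 5: up by d4 = 9/5 → (23/10, -2969/400)
  seg 6: down by d7 = 117/40 → (23/10, -4139/400)

d5 = 14/5
d6 = 193/16
d7 = 117/40
d8 = 4859/400
endpoint = (23/10, -4139/400)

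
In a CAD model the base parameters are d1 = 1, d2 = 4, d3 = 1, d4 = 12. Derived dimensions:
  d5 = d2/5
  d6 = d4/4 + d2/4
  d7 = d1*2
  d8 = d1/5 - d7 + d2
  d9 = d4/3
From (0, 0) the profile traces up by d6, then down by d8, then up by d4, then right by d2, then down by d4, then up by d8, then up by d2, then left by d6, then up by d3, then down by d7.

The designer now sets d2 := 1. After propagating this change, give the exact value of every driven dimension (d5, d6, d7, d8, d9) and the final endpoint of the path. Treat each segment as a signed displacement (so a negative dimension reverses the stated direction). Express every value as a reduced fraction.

d5 = 1/5
d6 = 13/4
d7 = 2
d8 = -4/5
d9 = 4
endpoint = (-9/4, 13/4)

Apply edit: d2 := 1
  d5 = d2/5 = 1/5
  d6 = d4/4 + d2/4 = 13/4
  d7 = d1*2 = 2
  d8 = d1/5 - d7 + d2 = -4/5
  d9 = d4/3 = 4
Walk from origin (0, 0):
  seg 1: up by d6 = 13/4 → (0, 13/4)
  seg 2: down by d8 = -4/5 → (0, 81/20)
  seg 3: up by d4 = 12 → (0, 321/20)
  seg 4: right by d2 = 1 → (1, 321/20)
  seg 5: down by d4 = 12 → (1, 81/20)
  seg 6: up by d8 = -4/5 → (1, 13/4)
  seg 7: up by d2 = 1 → (1, 17/4)
  seg 8: left by d6 = 13/4 → (-9/4, 17/4)
  seg 9: up by d3 = 1 → (-9/4, 21/4)
  seg 10: down by d7 = 2 → (-9/4, 13/4)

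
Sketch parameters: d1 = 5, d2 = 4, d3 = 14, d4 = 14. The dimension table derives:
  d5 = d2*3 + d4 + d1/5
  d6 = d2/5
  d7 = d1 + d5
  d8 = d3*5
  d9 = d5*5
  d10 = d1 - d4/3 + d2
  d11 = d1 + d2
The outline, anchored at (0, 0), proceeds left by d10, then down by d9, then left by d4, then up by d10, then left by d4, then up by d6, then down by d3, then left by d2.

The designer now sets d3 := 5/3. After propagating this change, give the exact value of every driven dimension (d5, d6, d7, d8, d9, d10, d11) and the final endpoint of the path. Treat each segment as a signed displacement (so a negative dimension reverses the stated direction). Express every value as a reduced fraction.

d5 = 27
d6 = 4/5
d7 = 32
d8 = 25/3
d9 = 135
d10 = 13/3
d11 = 9
endpoint = (-109/3, -1973/15)

Apply edit: d3 := 5/3
  d5 = d2*3 + d4 + d1/5 = 27
  d6 = d2/5 = 4/5
  d7 = d1 + d5 = 32
  d8 = d3*5 = 25/3
  d9 = d5*5 = 135
  d10 = d1 - d4/3 + d2 = 13/3
  d11 = d1 + d2 = 9
Walk from origin (0, 0):
  seg 1: left by d10 = 13/3 → (-13/3, 0)
  seg 2: down by d9 = 135 → (-13/3, -135)
  seg 3: left by d4 = 14 → (-55/3, -135)
  seg 4: up by d10 = 13/3 → (-55/3, -392/3)
  seg 5: left by d4 = 14 → (-97/3, -392/3)
  seg 6: up by d6 = 4/5 → (-97/3, -1948/15)
  seg 7: down by d3 = 5/3 → (-97/3, -1973/15)
  seg 8: left by d2 = 4 → (-109/3, -1973/15)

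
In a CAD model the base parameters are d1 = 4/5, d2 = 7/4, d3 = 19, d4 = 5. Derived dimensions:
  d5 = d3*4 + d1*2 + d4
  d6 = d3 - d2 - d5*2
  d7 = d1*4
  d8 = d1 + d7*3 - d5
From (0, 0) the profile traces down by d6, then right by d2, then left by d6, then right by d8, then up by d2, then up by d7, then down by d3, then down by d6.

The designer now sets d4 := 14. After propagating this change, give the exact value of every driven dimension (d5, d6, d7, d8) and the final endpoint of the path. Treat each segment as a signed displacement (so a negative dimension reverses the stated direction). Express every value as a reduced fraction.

d5 = 458/5
d6 = -3319/20
d7 = 16/5
d8 = -406/5
endpoint = (173/2, 6357/20)

Apply edit: d4 := 14
  d5 = d3*4 + d1*2 + d4 = 458/5
  d6 = d3 - d2 - d5*2 = -3319/20
  d7 = d1*4 = 16/5
  d8 = d1 + d7*3 - d5 = -406/5
Walk from origin (0, 0):
  seg 1: down by d6 = -3319/20 → (0, 3319/20)
  seg 2: right by d2 = 7/4 → (7/4, 3319/20)
  seg 3: left by d6 = -3319/20 → (1677/10, 3319/20)
  seg 4: right by d8 = -406/5 → (173/2, 3319/20)
  seg 5: up by d2 = 7/4 → (173/2, 1677/10)
  seg 6: up by d7 = 16/5 → (173/2, 1709/10)
  seg 7: down by d3 = 19 → (173/2, 1519/10)
  seg 8: down by d6 = -3319/20 → (173/2, 6357/20)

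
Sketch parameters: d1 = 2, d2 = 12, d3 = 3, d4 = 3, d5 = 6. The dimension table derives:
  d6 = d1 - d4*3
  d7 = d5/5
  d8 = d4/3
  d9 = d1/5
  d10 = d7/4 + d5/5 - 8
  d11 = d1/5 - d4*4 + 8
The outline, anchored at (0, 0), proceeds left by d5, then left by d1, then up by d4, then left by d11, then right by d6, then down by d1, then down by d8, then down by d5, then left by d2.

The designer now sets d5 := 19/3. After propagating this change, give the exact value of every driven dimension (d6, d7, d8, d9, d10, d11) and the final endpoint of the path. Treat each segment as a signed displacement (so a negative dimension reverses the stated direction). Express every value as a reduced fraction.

d6 = -7
d7 = 19/15
d8 = 1
d9 = 2/5
d10 = -77/12
d11 = -18/5
endpoint = (-356/15, -19/3)

Apply edit: d5 := 19/3
  d6 = d1 - d4*3 = -7
  d7 = d5/5 = 19/15
  d8 = d4/3 = 1
  d9 = d1/5 = 2/5
  d10 = d7/4 + d5/5 - 8 = -77/12
  d11 = d1/5 - d4*4 + 8 = -18/5
Walk from origin (0, 0):
  seg 1: left by d5 = 19/3 → (-19/3, 0)
  seg 2: left by d1 = 2 → (-25/3, 0)
  seg 3: up by d4 = 3 → (-25/3, 3)
  seg 4: left by d11 = -18/5 → (-71/15, 3)
  seg 5: right by d6 = -7 → (-176/15, 3)
  seg 6: down by d1 = 2 → (-176/15, 1)
  seg 7: down by d8 = 1 → (-176/15, 0)
  seg 8: down by d5 = 19/3 → (-176/15, -19/3)
  seg 9: left by d2 = 12 → (-356/15, -19/3)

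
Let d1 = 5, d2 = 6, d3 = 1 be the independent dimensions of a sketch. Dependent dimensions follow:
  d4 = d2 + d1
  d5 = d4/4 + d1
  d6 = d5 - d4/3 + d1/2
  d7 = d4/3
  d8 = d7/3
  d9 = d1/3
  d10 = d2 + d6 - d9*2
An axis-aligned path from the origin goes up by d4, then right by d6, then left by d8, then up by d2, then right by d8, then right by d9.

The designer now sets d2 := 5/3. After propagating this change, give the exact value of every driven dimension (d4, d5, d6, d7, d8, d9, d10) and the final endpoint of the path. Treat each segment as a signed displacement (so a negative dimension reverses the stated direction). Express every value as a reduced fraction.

Apply edit: d2 := 5/3
  d4 = d2 + d1 = 20/3
  d5 = d4/4 + d1 = 20/3
  d6 = d5 - d4/3 + d1/2 = 125/18
  d7 = d4/3 = 20/9
  d8 = d7/3 = 20/27
  d9 = d1/3 = 5/3
  d10 = d2 + d6 - d9*2 = 95/18
Walk from origin (0, 0):
  seg 1: up by d4 = 20/3 → (0, 20/3)
  seg 2: right by d6 = 125/18 → (125/18, 20/3)
  seg 3: left by d8 = 20/27 → (335/54, 20/3)
  seg 4: up by d2 = 5/3 → (335/54, 25/3)
  seg 5: right by d8 = 20/27 → (125/18, 25/3)
  seg 6: right by d9 = 5/3 → (155/18, 25/3)

d4 = 20/3
d5 = 20/3
d6 = 125/18
d7 = 20/9
d8 = 20/27
d9 = 5/3
d10 = 95/18
endpoint = (155/18, 25/3)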